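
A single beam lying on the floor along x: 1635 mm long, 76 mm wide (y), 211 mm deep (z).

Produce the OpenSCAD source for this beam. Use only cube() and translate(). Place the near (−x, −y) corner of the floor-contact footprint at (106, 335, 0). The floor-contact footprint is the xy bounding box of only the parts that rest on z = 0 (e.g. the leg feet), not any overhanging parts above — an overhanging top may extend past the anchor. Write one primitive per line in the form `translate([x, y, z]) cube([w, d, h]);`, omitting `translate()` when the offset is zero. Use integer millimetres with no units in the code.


translate([106, 335, 0]) cube([1635, 76, 211]);


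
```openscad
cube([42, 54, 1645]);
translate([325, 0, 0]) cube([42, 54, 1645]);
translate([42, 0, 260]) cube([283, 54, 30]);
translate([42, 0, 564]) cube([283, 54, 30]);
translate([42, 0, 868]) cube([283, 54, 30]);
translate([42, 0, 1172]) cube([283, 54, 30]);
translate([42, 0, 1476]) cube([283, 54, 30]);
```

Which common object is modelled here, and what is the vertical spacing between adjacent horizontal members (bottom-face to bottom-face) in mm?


A ladder. The rung spacing is 304 mm.

Two tall 42×54 posts with 5 short bars between them — a ladder. Adjacent rungs sit at z = 260 and z = 564, so the spacing is 564 − 260 = 304 mm.


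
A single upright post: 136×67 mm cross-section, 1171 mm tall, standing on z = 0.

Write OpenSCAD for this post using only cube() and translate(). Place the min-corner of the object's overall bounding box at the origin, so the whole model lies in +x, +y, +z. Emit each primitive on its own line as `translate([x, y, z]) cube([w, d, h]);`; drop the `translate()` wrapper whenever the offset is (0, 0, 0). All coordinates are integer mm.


cube([136, 67, 1171]);


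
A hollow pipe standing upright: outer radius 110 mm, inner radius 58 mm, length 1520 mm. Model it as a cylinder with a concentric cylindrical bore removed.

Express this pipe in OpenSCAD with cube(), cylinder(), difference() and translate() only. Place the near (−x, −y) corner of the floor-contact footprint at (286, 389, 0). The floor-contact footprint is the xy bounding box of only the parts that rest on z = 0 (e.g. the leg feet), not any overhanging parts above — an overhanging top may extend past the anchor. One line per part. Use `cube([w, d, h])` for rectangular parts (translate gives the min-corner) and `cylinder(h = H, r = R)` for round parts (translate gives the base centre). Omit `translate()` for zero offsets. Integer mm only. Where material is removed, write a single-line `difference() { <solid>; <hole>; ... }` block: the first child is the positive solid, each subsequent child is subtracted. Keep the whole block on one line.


difference() { translate([396, 499, 0]) cylinder(h = 1520, r = 110); translate([396, 499, 0]) cylinder(h = 1520, r = 58); }


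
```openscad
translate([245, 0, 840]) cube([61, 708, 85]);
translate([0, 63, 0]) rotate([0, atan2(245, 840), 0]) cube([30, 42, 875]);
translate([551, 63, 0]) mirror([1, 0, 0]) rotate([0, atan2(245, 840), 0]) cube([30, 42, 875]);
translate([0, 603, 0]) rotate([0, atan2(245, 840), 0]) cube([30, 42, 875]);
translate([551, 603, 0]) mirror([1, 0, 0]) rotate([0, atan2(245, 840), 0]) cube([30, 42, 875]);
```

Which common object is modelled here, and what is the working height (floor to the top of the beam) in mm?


A sawhorse. The overall height is 925 mm.

A beam across two mirrored pairs of raked legs — a sawhorse. The beam's underside is at z = 840 (matching the legs' vertical rise in atan2(245, 840)) and the beam is 85 mm tall, so its top is at 840 + 85 = 925 mm. The raked legs top out at the beam's underside, so that is the highest point.


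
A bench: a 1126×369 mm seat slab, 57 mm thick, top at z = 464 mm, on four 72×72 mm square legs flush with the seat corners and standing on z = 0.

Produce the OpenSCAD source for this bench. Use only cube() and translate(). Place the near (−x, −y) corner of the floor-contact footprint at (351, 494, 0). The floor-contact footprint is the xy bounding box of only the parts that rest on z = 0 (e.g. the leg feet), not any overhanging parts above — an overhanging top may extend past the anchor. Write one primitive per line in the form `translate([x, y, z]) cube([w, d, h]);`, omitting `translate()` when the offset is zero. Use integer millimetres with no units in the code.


translate([351, 494, 407]) cube([1126, 369, 57]);
translate([351, 494, 0]) cube([72, 72, 407]);
translate([351, 791, 0]) cube([72, 72, 407]);
translate([1405, 494, 0]) cube([72, 72, 407]);
translate([1405, 791, 0]) cube([72, 72, 407]);


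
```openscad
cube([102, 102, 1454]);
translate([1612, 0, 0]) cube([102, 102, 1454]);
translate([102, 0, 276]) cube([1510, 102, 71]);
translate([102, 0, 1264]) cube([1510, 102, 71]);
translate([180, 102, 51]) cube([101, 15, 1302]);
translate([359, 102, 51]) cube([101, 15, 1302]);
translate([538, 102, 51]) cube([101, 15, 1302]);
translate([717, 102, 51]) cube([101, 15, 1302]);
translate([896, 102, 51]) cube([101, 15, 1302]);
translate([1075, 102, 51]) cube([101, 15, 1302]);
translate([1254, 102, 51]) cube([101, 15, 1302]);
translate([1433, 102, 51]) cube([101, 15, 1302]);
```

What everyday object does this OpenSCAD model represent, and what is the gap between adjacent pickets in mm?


A fence section. The picket gap is 78 mm.

Two posts, two rails, 8 pickets — a fence section. Span 1510 mm holds 8 pickets of 101 mm with 9 equal gaps: ⌊(1510 − 8·101) / 9⌋ = 78 mm.


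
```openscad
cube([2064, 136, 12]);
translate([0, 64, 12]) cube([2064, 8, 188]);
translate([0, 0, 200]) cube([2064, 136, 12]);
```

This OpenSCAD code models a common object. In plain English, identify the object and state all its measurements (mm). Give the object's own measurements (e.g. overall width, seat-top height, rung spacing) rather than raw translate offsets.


An I-beam lying along x, 2064 mm long. Overall section height 212 mm. Two flanges 136 mm wide (y) and 12 mm thick, one on the floor and one at the top; a web 8 mm thick runs between them, centred on the flange width.


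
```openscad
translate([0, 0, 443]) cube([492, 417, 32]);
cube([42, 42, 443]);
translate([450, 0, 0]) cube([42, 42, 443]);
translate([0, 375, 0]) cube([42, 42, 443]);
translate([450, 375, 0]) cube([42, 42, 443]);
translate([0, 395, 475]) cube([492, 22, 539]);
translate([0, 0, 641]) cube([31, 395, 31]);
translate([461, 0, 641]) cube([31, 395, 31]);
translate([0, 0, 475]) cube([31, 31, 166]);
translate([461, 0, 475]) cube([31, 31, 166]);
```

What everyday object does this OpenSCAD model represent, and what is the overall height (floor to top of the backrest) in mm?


A chair. The overall height is 1014 mm.

A slab on four corner posts with a tall panel at the back — a chair. The seat slab sits at z = 443 with thickness 32, and the 539 mm backrest starts at the seat top, so the overall height is 443 + 32 + 539 = 1014 mm.


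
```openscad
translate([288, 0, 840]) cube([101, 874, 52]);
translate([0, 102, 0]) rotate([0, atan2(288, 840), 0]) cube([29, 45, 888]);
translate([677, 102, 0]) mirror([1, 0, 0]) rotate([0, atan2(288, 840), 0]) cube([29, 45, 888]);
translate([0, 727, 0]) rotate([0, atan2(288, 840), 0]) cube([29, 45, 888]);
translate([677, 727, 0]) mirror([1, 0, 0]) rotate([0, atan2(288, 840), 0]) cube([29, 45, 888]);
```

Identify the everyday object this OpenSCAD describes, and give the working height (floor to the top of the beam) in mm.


A sawhorse. The overall height is 892 mm.

A beam across two mirrored pairs of raked legs — a sawhorse. The beam's underside is at z = 840 (matching the legs' vertical rise in atan2(288, 840)) and the beam is 52 mm tall, so its top is at 840 + 52 = 892 mm. The raked legs top out at the beam's underside, so that is the highest point.


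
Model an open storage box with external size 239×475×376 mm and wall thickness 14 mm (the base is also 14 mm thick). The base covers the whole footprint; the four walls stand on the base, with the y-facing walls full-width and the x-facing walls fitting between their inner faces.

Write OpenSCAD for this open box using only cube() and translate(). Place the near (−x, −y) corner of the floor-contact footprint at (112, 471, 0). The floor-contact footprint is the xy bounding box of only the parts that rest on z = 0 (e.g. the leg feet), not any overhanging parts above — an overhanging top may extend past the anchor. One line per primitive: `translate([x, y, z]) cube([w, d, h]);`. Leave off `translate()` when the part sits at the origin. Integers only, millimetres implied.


translate([112, 471, 0]) cube([239, 475, 14]);
translate([112, 471, 14]) cube([239, 14, 362]);
translate([112, 932, 14]) cube([239, 14, 362]);
translate([112, 485, 14]) cube([14, 447, 362]);
translate([337, 485, 14]) cube([14, 447, 362]);


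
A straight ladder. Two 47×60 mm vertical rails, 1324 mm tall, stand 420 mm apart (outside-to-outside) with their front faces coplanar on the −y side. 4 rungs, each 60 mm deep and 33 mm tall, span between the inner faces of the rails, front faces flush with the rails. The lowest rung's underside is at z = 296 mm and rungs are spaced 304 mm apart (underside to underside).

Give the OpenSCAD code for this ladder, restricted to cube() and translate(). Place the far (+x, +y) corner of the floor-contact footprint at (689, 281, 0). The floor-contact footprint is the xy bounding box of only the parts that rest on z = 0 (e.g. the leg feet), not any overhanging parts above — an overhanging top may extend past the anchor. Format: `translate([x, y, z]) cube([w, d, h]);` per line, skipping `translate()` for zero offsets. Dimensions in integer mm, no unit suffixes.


translate([269, 221, 0]) cube([47, 60, 1324]);
translate([642, 221, 0]) cube([47, 60, 1324]);
translate([316, 221, 296]) cube([326, 60, 33]);
translate([316, 221, 600]) cube([326, 60, 33]);
translate([316, 221, 904]) cube([326, 60, 33]);
translate([316, 221, 1208]) cube([326, 60, 33]);


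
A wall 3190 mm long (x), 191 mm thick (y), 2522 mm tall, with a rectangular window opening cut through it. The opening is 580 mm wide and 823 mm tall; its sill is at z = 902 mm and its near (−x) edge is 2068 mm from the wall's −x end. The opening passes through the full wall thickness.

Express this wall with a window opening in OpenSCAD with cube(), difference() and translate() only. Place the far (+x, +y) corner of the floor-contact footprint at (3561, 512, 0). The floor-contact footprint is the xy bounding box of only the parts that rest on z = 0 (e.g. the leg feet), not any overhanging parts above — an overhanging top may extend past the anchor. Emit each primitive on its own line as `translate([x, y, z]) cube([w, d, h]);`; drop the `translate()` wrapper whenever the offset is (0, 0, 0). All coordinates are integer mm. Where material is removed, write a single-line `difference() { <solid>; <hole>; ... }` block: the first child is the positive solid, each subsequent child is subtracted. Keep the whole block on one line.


difference() { translate([371, 321, 0]) cube([3190, 191, 2522]); translate([2439, 321, 902]) cube([580, 191, 823]); }


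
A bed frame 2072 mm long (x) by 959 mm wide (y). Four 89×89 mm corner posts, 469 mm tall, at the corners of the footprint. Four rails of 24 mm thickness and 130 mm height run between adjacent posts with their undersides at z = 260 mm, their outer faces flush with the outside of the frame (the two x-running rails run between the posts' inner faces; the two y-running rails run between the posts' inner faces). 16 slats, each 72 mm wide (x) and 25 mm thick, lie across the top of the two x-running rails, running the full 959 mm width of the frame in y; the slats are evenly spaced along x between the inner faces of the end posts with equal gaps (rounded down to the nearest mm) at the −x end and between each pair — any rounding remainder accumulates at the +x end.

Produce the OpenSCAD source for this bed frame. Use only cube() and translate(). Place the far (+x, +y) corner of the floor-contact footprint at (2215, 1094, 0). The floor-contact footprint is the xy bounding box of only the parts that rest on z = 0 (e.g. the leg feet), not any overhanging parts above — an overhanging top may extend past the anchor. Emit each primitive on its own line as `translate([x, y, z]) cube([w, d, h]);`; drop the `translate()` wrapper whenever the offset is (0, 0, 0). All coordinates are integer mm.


translate([143, 135, 0]) cube([89, 89, 469]);
translate([143, 1005, 0]) cube([89, 89, 469]);
translate([2126, 135, 0]) cube([89, 89, 469]);
translate([2126, 1005, 0]) cube([89, 89, 469]);
translate([232, 135, 260]) cube([1894, 24, 130]);
translate([232, 1070, 260]) cube([1894, 24, 130]);
translate([143, 224, 260]) cube([24, 781, 130]);
translate([2191, 224, 260]) cube([24, 781, 130]);
translate([275, 135, 390]) cube([72, 959, 25]);
translate([390, 135, 390]) cube([72, 959, 25]);
translate([505, 135, 390]) cube([72, 959, 25]);
translate([620, 135, 390]) cube([72, 959, 25]);
translate([735, 135, 390]) cube([72, 959, 25]);
translate([850, 135, 390]) cube([72, 959, 25]);
translate([965, 135, 390]) cube([72, 959, 25]);
translate([1080, 135, 390]) cube([72, 959, 25]);
translate([1195, 135, 390]) cube([72, 959, 25]);
translate([1310, 135, 390]) cube([72, 959, 25]);
translate([1425, 135, 390]) cube([72, 959, 25]);
translate([1540, 135, 390]) cube([72, 959, 25]);
translate([1655, 135, 390]) cube([72, 959, 25]);
translate([1770, 135, 390]) cube([72, 959, 25]);
translate([1885, 135, 390]) cube([72, 959, 25]);
translate([2000, 135, 390]) cube([72, 959, 25]);


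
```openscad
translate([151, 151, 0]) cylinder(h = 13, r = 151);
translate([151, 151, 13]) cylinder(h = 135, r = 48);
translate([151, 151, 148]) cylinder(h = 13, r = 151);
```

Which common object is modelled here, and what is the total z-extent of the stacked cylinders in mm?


A spool. The overall height is 161 mm.

Three coaxial cylinders, large–small–large — a spool. Two 13 mm flanges and a 135 mm core give 13 + 135 + 13 = 161 mm.


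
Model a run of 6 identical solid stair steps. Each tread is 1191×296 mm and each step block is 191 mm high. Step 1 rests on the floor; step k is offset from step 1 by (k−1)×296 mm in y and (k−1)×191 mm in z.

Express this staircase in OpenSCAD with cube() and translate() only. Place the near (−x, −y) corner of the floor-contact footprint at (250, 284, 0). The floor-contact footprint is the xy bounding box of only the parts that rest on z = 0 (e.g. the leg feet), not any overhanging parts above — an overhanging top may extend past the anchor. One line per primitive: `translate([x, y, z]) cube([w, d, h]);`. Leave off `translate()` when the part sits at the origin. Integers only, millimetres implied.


translate([250, 284, 0]) cube([1191, 296, 191]);
translate([250, 580, 191]) cube([1191, 296, 191]);
translate([250, 876, 382]) cube([1191, 296, 191]);
translate([250, 1172, 573]) cube([1191, 296, 191]);
translate([250, 1468, 764]) cube([1191, 296, 191]);
translate([250, 1764, 955]) cube([1191, 296, 191]);


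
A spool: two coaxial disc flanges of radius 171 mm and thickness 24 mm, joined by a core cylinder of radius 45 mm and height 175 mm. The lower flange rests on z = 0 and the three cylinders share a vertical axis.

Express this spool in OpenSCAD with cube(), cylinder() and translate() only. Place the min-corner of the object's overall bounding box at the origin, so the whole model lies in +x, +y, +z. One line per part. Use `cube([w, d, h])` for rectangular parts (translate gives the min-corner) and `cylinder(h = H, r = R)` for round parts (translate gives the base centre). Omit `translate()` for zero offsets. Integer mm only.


translate([171, 171, 0]) cylinder(h = 24, r = 171);
translate([171, 171, 24]) cylinder(h = 175, r = 45);
translate([171, 171, 199]) cylinder(h = 24, r = 171);


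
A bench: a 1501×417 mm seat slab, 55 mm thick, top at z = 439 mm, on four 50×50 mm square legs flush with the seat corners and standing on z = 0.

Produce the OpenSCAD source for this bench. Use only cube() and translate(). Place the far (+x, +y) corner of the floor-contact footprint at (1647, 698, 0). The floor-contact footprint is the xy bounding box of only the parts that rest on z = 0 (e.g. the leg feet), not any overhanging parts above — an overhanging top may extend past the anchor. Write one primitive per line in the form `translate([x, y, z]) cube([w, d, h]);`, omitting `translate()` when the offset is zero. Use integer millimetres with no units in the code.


translate([146, 281, 384]) cube([1501, 417, 55]);
translate([146, 281, 0]) cube([50, 50, 384]);
translate([146, 648, 0]) cube([50, 50, 384]);
translate([1597, 281, 0]) cube([50, 50, 384]);
translate([1597, 648, 0]) cube([50, 50, 384]);


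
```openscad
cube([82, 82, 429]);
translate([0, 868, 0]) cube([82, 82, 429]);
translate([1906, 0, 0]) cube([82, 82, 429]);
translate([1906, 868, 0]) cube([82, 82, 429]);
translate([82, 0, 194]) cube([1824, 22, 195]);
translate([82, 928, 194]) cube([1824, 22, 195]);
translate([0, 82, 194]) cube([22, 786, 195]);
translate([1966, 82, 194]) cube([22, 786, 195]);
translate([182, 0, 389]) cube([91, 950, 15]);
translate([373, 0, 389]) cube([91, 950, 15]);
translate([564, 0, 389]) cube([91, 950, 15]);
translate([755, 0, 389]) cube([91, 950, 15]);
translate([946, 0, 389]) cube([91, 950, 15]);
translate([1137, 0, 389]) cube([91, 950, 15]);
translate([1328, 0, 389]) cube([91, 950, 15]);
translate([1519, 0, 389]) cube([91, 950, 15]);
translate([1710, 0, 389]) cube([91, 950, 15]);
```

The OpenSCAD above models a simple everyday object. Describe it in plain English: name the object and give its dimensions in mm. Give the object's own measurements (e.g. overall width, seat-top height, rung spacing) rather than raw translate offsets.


A bed frame 1988 mm long (x) by 950 mm wide (y). Four 82×82 mm corner posts, 429 mm tall, at the corners of the footprint. Four rails of 22 mm thickness and 195 mm height run between adjacent posts with their undersides at z = 194 mm, their outer faces flush with the outside of the frame (the two x-running rails run between the posts' inner faces; the two y-running rails run between the posts' inner faces). 9 slats, each 91 mm wide (x) and 15 mm thick, lie across the top of the two x-running rails, running the full 950 mm width of the frame in y; along x they sit between the end posts with a 100 mm gap after the −x posts and between neighbouring slats, leaving 105 mm before the +x posts.


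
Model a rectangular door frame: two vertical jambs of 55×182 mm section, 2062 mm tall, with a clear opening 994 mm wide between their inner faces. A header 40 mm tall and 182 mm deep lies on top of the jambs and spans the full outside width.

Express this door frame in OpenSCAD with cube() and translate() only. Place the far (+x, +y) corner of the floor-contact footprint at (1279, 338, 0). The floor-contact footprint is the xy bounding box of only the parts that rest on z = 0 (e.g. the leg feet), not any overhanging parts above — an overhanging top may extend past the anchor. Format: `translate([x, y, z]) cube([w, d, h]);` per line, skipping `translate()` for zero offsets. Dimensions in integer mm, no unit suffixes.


translate([175, 156, 0]) cube([55, 182, 2062]);
translate([1224, 156, 0]) cube([55, 182, 2062]);
translate([175, 156, 2062]) cube([1104, 182, 40]);


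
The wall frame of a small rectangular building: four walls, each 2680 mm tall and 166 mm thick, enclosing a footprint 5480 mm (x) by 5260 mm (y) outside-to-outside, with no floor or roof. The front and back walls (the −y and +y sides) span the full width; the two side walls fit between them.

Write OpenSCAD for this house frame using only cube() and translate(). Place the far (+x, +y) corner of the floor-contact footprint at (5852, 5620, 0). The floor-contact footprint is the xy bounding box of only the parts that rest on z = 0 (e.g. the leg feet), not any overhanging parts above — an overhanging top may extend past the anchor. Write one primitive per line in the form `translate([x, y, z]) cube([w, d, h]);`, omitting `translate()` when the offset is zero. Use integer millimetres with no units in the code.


translate([372, 360, 0]) cube([5480, 166, 2680]);
translate([372, 5454, 0]) cube([5480, 166, 2680]);
translate([372, 526, 0]) cube([166, 4928, 2680]);
translate([5686, 526, 0]) cube([166, 4928, 2680]);


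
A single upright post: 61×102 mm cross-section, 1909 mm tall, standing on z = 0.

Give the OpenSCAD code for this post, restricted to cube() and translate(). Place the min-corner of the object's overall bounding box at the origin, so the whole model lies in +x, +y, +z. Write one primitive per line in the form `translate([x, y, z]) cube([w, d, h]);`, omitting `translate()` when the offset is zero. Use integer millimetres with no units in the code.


cube([61, 102, 1909]);


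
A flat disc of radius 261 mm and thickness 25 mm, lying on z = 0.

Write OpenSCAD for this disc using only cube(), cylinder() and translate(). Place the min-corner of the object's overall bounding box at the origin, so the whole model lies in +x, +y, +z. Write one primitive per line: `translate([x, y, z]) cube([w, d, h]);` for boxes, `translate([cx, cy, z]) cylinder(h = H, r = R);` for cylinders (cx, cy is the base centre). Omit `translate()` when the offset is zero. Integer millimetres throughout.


translate([261, 261, 0]) cylinder(h = 25, r = 261);


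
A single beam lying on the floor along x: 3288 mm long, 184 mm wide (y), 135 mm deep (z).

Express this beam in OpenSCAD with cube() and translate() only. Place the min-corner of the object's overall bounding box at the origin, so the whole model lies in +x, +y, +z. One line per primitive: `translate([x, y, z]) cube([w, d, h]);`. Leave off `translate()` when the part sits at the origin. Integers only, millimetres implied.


cube([3288, 184, 135]);


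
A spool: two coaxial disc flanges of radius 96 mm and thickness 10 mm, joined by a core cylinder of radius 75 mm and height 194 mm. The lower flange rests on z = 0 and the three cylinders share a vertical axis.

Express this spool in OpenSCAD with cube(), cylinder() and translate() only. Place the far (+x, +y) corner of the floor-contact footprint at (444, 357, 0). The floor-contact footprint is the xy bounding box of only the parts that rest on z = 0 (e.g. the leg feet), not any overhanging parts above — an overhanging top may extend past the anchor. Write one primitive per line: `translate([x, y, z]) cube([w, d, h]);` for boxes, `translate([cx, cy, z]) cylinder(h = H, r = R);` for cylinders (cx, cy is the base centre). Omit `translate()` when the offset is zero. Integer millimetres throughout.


translate([348, 261, 0]) cylinder(h = 10, r = 96);
translate([348, 261, 10]) cylinder(h = 194, r = 75);
translate([348, 261, 204]) cylinder(h = 10, r = 96);


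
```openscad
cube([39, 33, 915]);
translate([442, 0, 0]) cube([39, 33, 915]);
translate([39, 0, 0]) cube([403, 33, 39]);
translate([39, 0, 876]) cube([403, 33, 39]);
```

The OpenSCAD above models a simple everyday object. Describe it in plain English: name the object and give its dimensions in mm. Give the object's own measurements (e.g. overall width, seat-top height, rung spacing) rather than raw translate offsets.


A rectangular picture frame lying in the x–z plane (depth along y). The opening is 403 mm wide (x) by 837 mm tall (z), surrounded by a border 39 mm wide on all four sides. The frame is 33 mm deep and is made of two full-height vertical stiles with two horizontal rails fitted between them.


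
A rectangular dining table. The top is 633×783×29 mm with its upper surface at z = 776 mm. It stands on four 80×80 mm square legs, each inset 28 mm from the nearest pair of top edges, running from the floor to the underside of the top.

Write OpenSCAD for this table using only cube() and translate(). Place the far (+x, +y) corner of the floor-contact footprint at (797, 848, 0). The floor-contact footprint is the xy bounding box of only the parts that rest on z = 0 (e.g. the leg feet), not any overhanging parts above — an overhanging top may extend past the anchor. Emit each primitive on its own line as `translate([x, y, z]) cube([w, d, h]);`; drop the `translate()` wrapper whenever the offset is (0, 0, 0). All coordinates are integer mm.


translate([192, 93, 747]) cube([633, 783, 29]);
translate([220, 121, 0]) cube([80, 80, 747]);
translate([717, 121, 0]) cube([80, 80, 747]);
translate([220, 768, 0]) cube([80, 80, 747]);
translate([717, 768, 0]) cube([80, 80, 747]);


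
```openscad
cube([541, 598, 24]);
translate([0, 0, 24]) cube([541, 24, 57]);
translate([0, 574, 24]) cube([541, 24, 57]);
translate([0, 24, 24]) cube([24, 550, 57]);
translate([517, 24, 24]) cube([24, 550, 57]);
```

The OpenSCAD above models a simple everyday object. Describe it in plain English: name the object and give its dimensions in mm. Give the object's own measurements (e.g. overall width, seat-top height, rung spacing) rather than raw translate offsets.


An open-topped rectangular box: outside dimensions 541×598×81 mm, with a uniform wall and base thickness of 24 mm. The base is a full 541×598 slab on the floor; four walls sit on top of the base. The front and back walls (the −y and +y sides) span the full width; the two side walls fit between them.


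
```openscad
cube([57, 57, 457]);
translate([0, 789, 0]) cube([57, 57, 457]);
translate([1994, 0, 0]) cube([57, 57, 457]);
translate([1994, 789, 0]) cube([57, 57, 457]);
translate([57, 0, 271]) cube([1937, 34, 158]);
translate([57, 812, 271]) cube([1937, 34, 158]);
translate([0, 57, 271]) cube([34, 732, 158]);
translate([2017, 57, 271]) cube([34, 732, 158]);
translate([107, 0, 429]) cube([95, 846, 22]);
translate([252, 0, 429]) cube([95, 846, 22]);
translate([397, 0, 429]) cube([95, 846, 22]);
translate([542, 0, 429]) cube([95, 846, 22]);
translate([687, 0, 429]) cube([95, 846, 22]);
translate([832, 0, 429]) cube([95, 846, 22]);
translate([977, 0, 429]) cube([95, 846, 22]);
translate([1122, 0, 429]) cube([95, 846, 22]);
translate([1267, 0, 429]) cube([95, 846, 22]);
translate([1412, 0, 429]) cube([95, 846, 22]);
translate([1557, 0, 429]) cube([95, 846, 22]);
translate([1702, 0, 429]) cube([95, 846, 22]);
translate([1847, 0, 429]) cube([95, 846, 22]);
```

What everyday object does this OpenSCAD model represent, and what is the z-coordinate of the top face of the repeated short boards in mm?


A bed frame. The slat-top height is 451 mm.

Four posts, four rails, and a row of slats — a bed frame. Slats sit on the rails at z = 271 + 158 = 429; with slat thickness 22, the top is 451 mm.


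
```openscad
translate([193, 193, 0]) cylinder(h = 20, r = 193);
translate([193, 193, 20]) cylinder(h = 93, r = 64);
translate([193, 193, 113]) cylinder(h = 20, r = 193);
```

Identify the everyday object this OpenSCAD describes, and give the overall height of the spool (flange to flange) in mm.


A spool. The overall height is 133 mm.

Three coaxial cylinders, large–small–large — a spool. Two 20 mm flanges and a 93 mm core give 20 + 93 + 20 = 133 mm.


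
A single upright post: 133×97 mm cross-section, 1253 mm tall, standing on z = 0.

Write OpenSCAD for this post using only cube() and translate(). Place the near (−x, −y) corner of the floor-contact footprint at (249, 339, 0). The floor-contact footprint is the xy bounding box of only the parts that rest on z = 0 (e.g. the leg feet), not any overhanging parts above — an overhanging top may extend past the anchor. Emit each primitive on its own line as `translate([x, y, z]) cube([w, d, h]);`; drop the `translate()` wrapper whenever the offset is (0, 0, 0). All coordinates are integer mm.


translate([249, 339, 0]) cube([133, 97, 1253]);


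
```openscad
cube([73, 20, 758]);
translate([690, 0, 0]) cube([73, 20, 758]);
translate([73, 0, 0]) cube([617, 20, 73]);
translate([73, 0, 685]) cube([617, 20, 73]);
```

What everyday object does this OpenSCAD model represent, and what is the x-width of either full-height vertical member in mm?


A picture frame. The border width is 73 mm.

Four thin pieces enclosing a rectangular opening — a picture frame. The two full-height stiles are 758 mm tall; the top rail sits at z = 685 and is 73 mm tall, so the border above the opening is 758 − 685 = 73 mm, matching the stile x-width.


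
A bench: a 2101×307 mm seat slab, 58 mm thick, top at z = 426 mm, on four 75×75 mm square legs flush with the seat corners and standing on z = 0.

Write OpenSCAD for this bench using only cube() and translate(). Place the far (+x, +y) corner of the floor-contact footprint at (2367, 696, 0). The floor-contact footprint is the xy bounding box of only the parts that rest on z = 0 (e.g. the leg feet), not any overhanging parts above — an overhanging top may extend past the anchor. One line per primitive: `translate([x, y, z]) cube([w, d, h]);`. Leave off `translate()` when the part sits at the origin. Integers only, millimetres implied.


// leg_h = 426 − 58 = 368
translate([266, 389, 368]) cube([2101, 307, 58]);
translate([266, 389, 0]) cube([75, 75, 368]);
translate([266, 621, 0]) cube([75, 75, 368]);
translate([2292, 389, 0]) cube([75, 75, 368]);
translate([2292, 621, 0]) cube([75, 75, 368]);


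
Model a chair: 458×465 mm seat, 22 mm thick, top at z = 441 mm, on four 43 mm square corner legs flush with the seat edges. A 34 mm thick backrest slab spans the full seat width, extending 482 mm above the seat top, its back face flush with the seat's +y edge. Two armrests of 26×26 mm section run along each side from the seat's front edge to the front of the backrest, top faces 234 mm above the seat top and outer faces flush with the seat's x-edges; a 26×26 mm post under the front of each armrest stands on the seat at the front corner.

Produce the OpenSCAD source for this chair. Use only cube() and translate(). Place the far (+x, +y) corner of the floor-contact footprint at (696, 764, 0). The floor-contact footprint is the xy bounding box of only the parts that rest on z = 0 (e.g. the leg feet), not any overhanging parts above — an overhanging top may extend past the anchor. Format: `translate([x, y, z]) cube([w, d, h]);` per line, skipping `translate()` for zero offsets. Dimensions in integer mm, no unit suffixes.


// leg_h = 441 - 22 = 419
// arm post h = 234 - 26 = 208
translate([238, 299, 419]) cube([458, 465, 22]);
translate([238, 299, 0]) cube([43, 43, 419]);
translate([653, 299, 0]) cube([43, 43, 419]);
translate([238, 721, 0]) cube([43, 43, 419]);
translate([653, 721, 0]) cube([43, 43, 419]);
translate([238, 730, 441]) cube([458, 34, 482]);
translate([238, 299, 649]) cube([26, 431, 26]);
translate([670, 299, 649]) cube([26, 431, 26]);
translate([238, 299, 441]) cube([26, 26, 208]);
translate([670, 299, 441]) cube([26, 26, 208]);


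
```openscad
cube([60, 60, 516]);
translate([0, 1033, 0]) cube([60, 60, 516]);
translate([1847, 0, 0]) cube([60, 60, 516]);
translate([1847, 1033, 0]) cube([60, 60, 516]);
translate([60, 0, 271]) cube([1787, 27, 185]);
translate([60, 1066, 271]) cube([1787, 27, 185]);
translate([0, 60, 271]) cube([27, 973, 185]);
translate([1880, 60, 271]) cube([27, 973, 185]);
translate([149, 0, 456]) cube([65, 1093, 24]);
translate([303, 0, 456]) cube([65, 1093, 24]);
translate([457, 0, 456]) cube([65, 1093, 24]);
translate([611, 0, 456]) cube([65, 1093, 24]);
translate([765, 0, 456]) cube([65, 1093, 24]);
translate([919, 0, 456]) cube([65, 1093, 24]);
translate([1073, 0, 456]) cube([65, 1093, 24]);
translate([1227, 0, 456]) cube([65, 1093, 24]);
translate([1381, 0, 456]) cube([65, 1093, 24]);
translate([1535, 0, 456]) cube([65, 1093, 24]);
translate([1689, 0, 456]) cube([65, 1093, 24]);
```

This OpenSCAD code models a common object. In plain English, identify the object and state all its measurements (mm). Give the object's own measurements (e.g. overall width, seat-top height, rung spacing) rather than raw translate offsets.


A bed frame 1907 mm long (x) by 1093 mm wide (y). Four 60×60 mm corner posts, 516 mm tall, at the corners of the footprint. Four rails of 27 mm thickness and 185 mm height run between adjacent posts with their undersides at z = 271 mm, their outer faces flush with the outside of the frame (the two x-running rails run between the posts' inner faces; the two y-running rails run between the posts' inner faces). 11 slats, each 65 mm wide (x) and 24 mm thick, lie across the top of the two x-running rails, running the full 1093 mm width of the frame in y; along x they sit between the end posts with a 89 mm gap after the −x posts and between neighbouring slats, leaving 93 mm before the +x posts.


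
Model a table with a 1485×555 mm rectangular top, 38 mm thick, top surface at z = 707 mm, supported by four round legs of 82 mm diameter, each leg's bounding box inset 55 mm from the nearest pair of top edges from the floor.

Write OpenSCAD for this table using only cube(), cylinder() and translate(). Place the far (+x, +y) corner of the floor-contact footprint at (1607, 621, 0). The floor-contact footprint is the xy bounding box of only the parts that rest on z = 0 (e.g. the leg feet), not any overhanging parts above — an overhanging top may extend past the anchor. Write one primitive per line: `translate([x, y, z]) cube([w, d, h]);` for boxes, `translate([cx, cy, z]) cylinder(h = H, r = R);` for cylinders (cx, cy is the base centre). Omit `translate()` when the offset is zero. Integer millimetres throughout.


translate([177, 121, 669]) cube([1485, 555, 38]);
translate([273, 217, 0]) cylinder(h = 669, r = 41);
translate([1566, 217, 0]) cylinder(h = 669, r = 41);
translate([273, 580, 0]) cylinder(h = 669, r = 41);
translate([1566, 580, 0]) cylinder(h = 669, r = 41);


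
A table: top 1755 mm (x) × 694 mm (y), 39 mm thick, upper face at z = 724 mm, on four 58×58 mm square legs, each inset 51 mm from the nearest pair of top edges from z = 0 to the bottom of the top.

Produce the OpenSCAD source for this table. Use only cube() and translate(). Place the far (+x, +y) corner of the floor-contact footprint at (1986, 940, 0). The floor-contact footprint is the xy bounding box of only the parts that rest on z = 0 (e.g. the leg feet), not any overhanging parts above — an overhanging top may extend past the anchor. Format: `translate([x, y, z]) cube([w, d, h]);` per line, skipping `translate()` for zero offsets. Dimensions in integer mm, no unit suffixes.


// leg_h = 724 - 39 = 685
translate([282, 297, 685]) cube([1755, 694, 39]);
translate([333, 348, 0]) cube([58, 58, 685]);
translate([1928, 348, 0]) cube([58, 58, 685]);
translate([333, 882, 0]) cube([58, 58, 685]);
translate([1928, 882, 0]) cube([58, 58, 685]);


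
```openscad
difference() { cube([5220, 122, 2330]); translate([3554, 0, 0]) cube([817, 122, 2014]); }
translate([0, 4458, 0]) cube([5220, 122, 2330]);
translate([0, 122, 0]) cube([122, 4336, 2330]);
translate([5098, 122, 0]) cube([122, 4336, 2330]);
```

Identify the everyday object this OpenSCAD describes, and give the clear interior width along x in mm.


A single room. The interior width is 4976 mm.

Four walls enclosing a rectangle with a door in the front wall — a room. Outside width 5220 minus two 122 mm walls gives 4976 mm.


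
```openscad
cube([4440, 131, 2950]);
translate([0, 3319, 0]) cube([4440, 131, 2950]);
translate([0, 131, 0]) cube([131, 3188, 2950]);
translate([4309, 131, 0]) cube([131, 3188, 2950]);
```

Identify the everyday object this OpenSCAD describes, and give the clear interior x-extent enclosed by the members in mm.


A house (or room) frame. The interior width is 4178 mm.

Four 2950 mm walls enclosing a rectangle with no floor or roof — a room or house frame. Outside width is 4440 mm and wall thickness is 131 mm, so the interior width is 4440 − 2 × 131 = 4178 mm.


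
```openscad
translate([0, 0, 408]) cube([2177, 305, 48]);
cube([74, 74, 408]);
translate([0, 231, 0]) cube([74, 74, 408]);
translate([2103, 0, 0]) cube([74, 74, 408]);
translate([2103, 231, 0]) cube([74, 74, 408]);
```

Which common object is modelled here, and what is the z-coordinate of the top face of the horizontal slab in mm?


A bench. The seat-top height is 456 mm.

A long slab on four corner posts — a bench. The slab sits at z = 408 with thickness 48, so the top is 408 + 48 = 456 mm.


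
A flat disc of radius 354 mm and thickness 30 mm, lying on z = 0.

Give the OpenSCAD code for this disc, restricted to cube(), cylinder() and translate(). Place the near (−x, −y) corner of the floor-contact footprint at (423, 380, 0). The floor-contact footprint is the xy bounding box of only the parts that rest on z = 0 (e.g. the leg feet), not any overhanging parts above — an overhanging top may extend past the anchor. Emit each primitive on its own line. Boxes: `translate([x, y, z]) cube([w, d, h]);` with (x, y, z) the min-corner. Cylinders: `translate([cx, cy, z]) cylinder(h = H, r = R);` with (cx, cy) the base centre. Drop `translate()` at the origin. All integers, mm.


translate([777, 734, 0]) cylinder(h = 30, r = 354);


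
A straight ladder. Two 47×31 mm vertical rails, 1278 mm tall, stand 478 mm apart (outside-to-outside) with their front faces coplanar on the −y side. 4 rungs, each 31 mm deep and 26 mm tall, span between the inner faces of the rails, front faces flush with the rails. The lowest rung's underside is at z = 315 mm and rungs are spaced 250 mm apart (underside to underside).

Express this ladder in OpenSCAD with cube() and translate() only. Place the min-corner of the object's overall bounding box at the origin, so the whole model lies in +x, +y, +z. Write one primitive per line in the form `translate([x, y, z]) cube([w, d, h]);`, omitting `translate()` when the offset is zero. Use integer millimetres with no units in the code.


// rung span = 478 - 2*47 = 384
// rung[k] z = 315 + k*250
cube([47, 31, 1278]);
translate([431, 0, 0]) cube([47, 31, 1278]);
translate([47, 0, 315]) cube([384, 31, 26]);
translate([47, 0, 565]) cube([384, 31, 26]);
translate([47, 0, 815]) cube([384, 31, 26]);
translate([47, 0, 1065]) cube([384, 31, 26]);


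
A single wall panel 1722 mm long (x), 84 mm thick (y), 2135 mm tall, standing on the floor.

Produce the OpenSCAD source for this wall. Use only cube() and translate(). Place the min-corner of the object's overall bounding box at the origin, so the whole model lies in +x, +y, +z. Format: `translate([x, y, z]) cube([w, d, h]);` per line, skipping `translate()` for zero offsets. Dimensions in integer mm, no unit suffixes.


cube([1722, 84, 2135]);


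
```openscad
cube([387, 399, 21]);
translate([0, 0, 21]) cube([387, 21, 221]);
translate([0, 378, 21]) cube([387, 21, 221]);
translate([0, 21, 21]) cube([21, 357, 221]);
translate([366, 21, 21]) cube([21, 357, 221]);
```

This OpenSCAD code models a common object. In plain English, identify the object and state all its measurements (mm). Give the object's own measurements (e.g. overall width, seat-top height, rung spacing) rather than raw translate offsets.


An open-topped rectangular box: outside dimensions 387×399×242 mm, with a uniform wall and base thickness of 21 mm. The base is a full 387×399 slab on the floor; four walls sit on top of the base. The front and back walls (the −y and +y sides) span the full width; the two side walls fit between them.


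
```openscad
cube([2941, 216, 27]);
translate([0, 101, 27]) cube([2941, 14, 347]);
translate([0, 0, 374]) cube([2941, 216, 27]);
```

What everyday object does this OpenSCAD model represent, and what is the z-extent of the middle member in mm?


An I-beam. The web height is 347 mm.

Two wide flanges with a thin centred web — an I-beam. Overall 401 mm minus two 27 mm flanges gives a web of 401 − 2·27 = 347 mm.


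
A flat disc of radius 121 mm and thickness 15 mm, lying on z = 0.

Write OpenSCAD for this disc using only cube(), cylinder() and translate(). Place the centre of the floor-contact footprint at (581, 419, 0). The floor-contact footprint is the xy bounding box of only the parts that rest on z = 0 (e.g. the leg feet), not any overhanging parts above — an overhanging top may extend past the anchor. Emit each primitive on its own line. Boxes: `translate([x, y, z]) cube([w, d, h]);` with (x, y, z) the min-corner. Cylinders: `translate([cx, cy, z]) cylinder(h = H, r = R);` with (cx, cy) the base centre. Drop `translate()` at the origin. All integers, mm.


translate([581, 419, 0]) cylinder(h = 15, r = 121);
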